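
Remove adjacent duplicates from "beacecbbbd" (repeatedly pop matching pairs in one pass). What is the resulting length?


Input: beacecbbbd
Stack-based adjacent duplicate removal:
  Read 'b': push. Stack: b
  Read 'e': push. Stack: be
  Read 'a': push. Stack: bea
  Read 'c': push. Stack: beac
  Read 'e': push. Stack: beace
  Read 'c': push. Stack: beacec
  Read 'b': push. Stack: beacecb
  Read 'b': matches stack top 'b' => pop. Stack: beacec
  Read 'b': push. Stack: beacecb
  Read 'd': push. Stack: beacecbd
Final stack: "beacecbd" (length 8)

8


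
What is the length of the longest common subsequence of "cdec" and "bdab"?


LCS of "cdec" and "bdab"
DP table:
           b    d    a    b
      0    0    0    0    0
  c   0    0    0    0    0
  d   0    0    1    1    1
  e   0    0    1    1    1
  c   0    0    1    1    1
LCS length = dp[4][4] = 1

1


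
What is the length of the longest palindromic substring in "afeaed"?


Input: "afeaed"
Checking substrings for palindromes:
  [2:5] "eae" (len 3) => palindrome
Longest palindromic substring: "eae" with length 3

3


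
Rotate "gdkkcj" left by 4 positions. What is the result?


Input: "gdkkcj", rotate left by 4
First 4 characters: "gdkk"
Remaining characters: "cj"
Concatenate remaining + first: "cj" + "gdkk" = "cjgdkk"

cjgdkk


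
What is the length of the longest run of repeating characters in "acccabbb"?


Input: "acccabbb"
Scanning for longest run:
  Position 1 ('c'): new char, reset run to 1
  Position 2 ('c'): continues run of 'c', length=2
  Position 3 ('c'): continues run of 'c', length=3
  Position 4 ('a'): new char, reset run to 1
  Position 5 ('b'): new char, reset run to 1
  Position 6 ('b'): continues run of 'b', length=2
  Position 7 ('b'): continues run of 'b', length=3
Longest run: 'c' with length 3

3


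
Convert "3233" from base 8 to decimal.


Input: "3233" in base 8
Positional expansion:
  Digit '3' (value 3) x 8^3 = 1536
  Digit '2' (value 2) x 8^2 = 128
  Digit '3' (value 3) x 8^1 = 24
  Digit '3' (value 3) x 8^0 = 3
Sum = 1691

1691


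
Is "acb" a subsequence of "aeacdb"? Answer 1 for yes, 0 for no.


Check if "acb" is a subsequence of "aeacdb"
Greedy scan:
  Position 0 ('a'): matches sub[0] = 'a'
  Position 1 ('e'): no match needed
  Position 2 ('a'): no match needed
  Position 3 ('c'): matches sub[1] = 'c'
  Position 4 ('d'): no match needed
  Position 5 ('b'): matches sub[2] = 'b'
All 3 characters matched => is a subsequence

1


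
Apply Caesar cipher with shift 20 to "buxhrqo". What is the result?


Caesar cipher: shift "buxhrqo" by 20
  'b' (pos 1) + 20 = pos 21 = 'v'
  'u' (pos 20) + 20 = pos 14 = 'o'
  'x' (pos 23) + 20 = pos 17 = 'r'
  'h' (pos 7) + 20 = pos 1 = 'b'
  'r' (pos 17) + 20 = pos 11 = 'l'
  'q' (pos 16) + 20 = pos 10 = 'k'
  'o' (pos 14) + 20 = pos 8 = 'i'
Result: vorblki

vorblki


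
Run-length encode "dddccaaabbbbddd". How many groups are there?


Input: dddccaaabbbbddd
Scanning for consecutive runs:
  Group 1: 'd' x 3 (positions 0-2)
  Group 2: 'c' x 2 (positions 3-4)
  Group 3: 'a' x 3 (positions 5-7)
  Group 4: 'b' x 4 (positions 8-11)
  Group 5: 'd' x 3 (positions 12-14)
Total groups: 5

5


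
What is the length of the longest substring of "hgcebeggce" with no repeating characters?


Input: "hgcebeggce"
Sliding window (track last position of each char):
  Position 0 ('h'): window [0,0] length 1 -- new best
  Position 1 ('g'): window [0,1] length 2 -- new best
  Position 2 ('c'): window [0,2] length 3 -- new best
  Position 3 ('e'): window [0,3] length 4 -- new best
  Position 4 ('b'): window [0,4] length 5 -- new best
  Position 5 ('e'): repeat (last at 3), move window start to 4
  Position 5 ('e'): window [4,5] length 2
  Position 6 ('g'): window [4,6] length 3
  Position 7 ('g'): repeat (last at 6), move window start to 7
  Position 7 ('g'): window [7,7] length 1
  Position 8 ('c'): window [7,8] length 2
  Position 9 ('e'): window [7,9] length 3
Longest substring with no repeats: "hgceb" with length 5

5


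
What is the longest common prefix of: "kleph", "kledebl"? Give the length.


Words: kleph, kledebl
  Position 0: all 'k' => match
  Position 1: all 'l' => match
  Position 2: all 'e' => match
  Position 3: ('p', 'd') => mismatch, stop
LCP = "kle" (length 3)

3


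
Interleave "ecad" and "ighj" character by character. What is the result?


Interleaving "ecad" and "ighj":
  Position 0: 'e' from first, 'i' from second => "ei"
  Position 1: 'c' from first, 'g' from second => "cg"
  Position 2: 'a' from first, 'h' from second => "ah"
  Position 3: 'd' from first, 'j' from second => "dj"
Result: eicgahdj

eicgahdj


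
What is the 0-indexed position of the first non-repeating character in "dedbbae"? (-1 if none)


Input: dedbbae
Character frequencies:
  'a': 1
  'b': 2
  'd': 2
  'e': 2
Scanning left to right for freq == 1:
  Position 0 ('d'): freq=2, skip
  Position 1 ('e'): freq=2, skip
  Position 2 ('d'): freq=2, skip
  Position 3 ('b'): freq=2, skip
  Position 4 ('b'): freq=2, skip
  Position 5 ('a'): unique! => answer = 5

5


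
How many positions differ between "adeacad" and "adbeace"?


Comparing "adeacad" and "adbeace" position by position:
  Position 0: 'a' vs 'a' => same
  Position 1: 'd' vs 'd' => same
  Position 2: 'e' vs 'b' => DIFFER
  Position 3: 'a' vs 'e' => DIFFER
  Position 4: 'c' vs 'a' => DIFFER
  Position 5: 'a' vs 'c' => DIFFER
  Position 6: 'd' vs 'e' => DIFFER
Positions that differ: 5

5


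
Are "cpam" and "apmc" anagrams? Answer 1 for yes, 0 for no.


Strings: "cpam", "apmc"
Sorted first:  acmp
Sorted second: acmp
Sorted forms match => anagrams

1


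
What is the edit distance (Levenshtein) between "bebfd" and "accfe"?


Computing edit distance: "bebfd" -> "accfe"
DP table:
           a    c    c    f    e
      0    1    2    3    4    5
  b   1    1    2    3    4    5
  e   2    2    2    3    4    4
  b   3    3    3    3    4    5
  f   4    4    4    4    3    4
  d   5    5    5    5    4    4
Edit distance = dp[5][5] = 4

4


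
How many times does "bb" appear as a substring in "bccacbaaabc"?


Searching for "bb" in "bccacbaaabc"
Scanning each position:
  Position 0: "bc" => no
  Position 1: "cc" => no
  Position 2: "ca" => no
  Position 3: "ac" => no
  Position 4: "cb" => no
  Position 5: "ba" => no
  Position 6: "aa" => no
  Position 7: "aa" => no
  Position 8: "ab" => no
  Position 9: "bc" => no
Total occurrences: 0

0


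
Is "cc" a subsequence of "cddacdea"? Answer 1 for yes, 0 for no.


Check if "cc" is a subsequence of "cddacdea"
Greedy scan:
  Position 0 ('c'): matches sub[0] = 'c'
  Position 1 ('d'): no match needed
  Position 2 ('d'): no match needed
  Position 3 ('a'): no match needed
  Position 4 ('c'): matches sub[1] = 'c'
  Position 5 ('d'): no match needed
  Position 6 ('e'): no match needed
  Position 7 ('a'): no match needed
All 2 characters matched => is a subsequence

1


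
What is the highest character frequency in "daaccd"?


Input: daaccd
Character counts:
  'a': 2
  'c': 2
  'd': 2
Maximum frequency: 2

2


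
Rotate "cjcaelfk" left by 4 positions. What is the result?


Input: "cjcaelfk", rotate left by 4
First 4 characters: "cjca"
Remaining characters: "elfk"
Concatenate remaining + first: "elfk" + "cjca" = "elfkcjca"

elfkcjca


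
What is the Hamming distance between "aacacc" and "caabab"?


Comparing "aacacc" and "caabab" position by position:
  Position 0: 'a' vs 'c' => differ
  Position 1: 'a' vs 'a' => same
  Position 2: 'c' vs 'a' => differ
  Position 3: 'a' vs 'b' => differ
  Position 4: 'c' vs 'a' => differ
  Position 5: 'c' vs 'b' => differ
Total differences (Hamming distance): 5

5


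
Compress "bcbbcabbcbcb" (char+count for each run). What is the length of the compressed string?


Input: bcbbcabbcbcb
Runs:
  'b' x 1 => "b1"
  'c' x 1 => "c1"
  'b' x 2 => "b2"
  'c' x 1 => "c1"
  'a' x 1 => "a1"
  'b' x 2 => "b2"
  'c' x 1 => "c1"
  'b' x 1 => "b1"
  'c' x 1 => "c1"
  'b' x 1 => "b1"
Compressed: "b1c1b2c1a1b2c1b1c1b1"
Compressed length: 20

20


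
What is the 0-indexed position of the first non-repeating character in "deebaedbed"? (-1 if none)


Input: deebaedbed
Character frequencies:
  'a': 1
  'b': 2
  'd': 3
  'e': 4
Scanning left to right for freq == 1:
  Position 0 ('d'): freq=3, skip
  Position 1 ('e'): freq=4, skip
  Position 2 ('e'): freq=4, skip
  Position 3 ('b'): freq=2, skip
  Position 4 ('a'): unique! => answer = 4

4


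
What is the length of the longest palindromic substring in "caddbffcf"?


Input: "caddbffcf"
Checking substrings for palindromes:
  [6:9] "fcf" (len 3) => palindrome
  [2:4] "dd" (len 2) => palindrome
  [5:7] "ff" (len 2) => palindrome
Longest palindromic substring: "fcf" with length 3

3


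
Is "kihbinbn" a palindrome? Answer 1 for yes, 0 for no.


Input: kihbinbn
Reversed: nbnibhik
  Compare pos 0 ('k') with pos 7 ('n'): MISMATCH
  Compare pos 1 ('i') with pos 6 ('b'): MISMATCH
  Compare pos 2 ('h') with pos 5 ('n'): MISMATCH
  Compare pos 3 ('b') with pos 4 ('i'): MISMATCH
Result: not a palindrome

0


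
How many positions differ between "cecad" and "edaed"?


Comparing "cecad" and "edaed" position by position:
  Position 0: 'c' vs 'e' => DIFFER
  Position 1: 'e' vs 'd' => DIFFER
  Position 2: 'c' vs 'a' => DIFFER
  Position 3: 'a' vs 'e' => DIFFER
  Position 4: 'd' vs 'd' => same
Positions that differ: 4

4


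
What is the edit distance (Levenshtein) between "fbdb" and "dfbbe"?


Computing edit distance: "fbdb" -> "dfbbe"
DP table:
           d    f    b    b    e
      0    1    2    3    4    5
  f   1    1    1    2    3    4
  b   2    2    2    1    2    3
  d   3    2    3    2    2    3
  b   4    3    3    3    2    3
Edit distance = dp[4][5] = 3

3


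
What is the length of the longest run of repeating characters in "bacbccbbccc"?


Input: "bacbccbbccc"
Scanning for longest run:
  Position 1 ('a'): new char, reset run to 1
  Position 2 ('c'): new char, reset run to 1
  Position 3 ('b'): new char, reset run to 1
  Position 4 ('c'): new char, reset run to 1
  Position 5 ('c'): continues run of 'c', length=2
  Position 6 ('b'): new char, reset run to 1
  Position 7 ('b'): continues run of 'b', length=2
  Position 8 ('c'): new char, reset run to 1
  Position 9 ('c'): continues run of 'c', length=2
  Position 10 ('c'): continues run of 'c', length=3
Longest run: 'c' with length 3

3


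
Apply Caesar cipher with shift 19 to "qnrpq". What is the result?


Caesar cipher: shift "qnrpq" by 19
  'q' (pos 16) + 19 = pos 9 = 'j'
  'n' (pos 13) + 19 = pos 6 = 'g'
  'r' (pos 17) + 19 = pos 10 = 'k'
  'p' (pos 15) + 19 = pos 8 = 'i'
  'q' (pos 16) + 19 = pos 9 = 'j'
Result: jgkij

jgkij


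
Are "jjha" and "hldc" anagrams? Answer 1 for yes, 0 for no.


Strings: "jjha", "hldc"
Sorted first:  ahjj
Sorted second: cdhl
Differ at position 0: 'a' vs 'c' => not anagrams

0


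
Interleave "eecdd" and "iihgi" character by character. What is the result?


Interleaving "eecdd" and "iihgi":
  Position 0: 'e' from first, 'i' from second => "ei"
  Position 1: 'e' from first, 'i' from second => "ei"
  Position 2: 'c' from first, 'h' from second => "ch"
  Position 3: 'd' from first, 'g' from second => "dg"
  Position 4: 'd' from first, 'i' from second => "di"
Result: eieichdgdi

eieichdgdi


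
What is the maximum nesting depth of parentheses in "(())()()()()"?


Input: "(())()()()()"
Tracking depth:
  Position 0 '(': depth becomes 1
  Position 1 '(': depth becomes 2
  Position 2 ')': depth becomes 1
  Position 3 ')': depth becomes 0
  Position 4 '(': depth becomes 1
  Position 5 ')': depth becomes 0
  Position 6 '(': depth becomes 1
  Position 7 ')': depth becomes 0
  Position 8 '(': depth becomes 1
  Position 9 ')': depth becomes 0
  Position 10 '(': depth becomes 1
  Position 11 ')': depth becomes 0
Maximum depth reached: 2

2


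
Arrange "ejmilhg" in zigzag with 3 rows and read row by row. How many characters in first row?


Zigzag "ejmilhg" into 3 rows:
Placing characters:
  'e' => row 0
  'j' => row 1
  'm' => row 2
  'i' => row 1
  'l' => row 0
  'h' => row 1
  'g' => row 2
Rows:
  Row 0: "el"
  Row 1: "jih"
  Row 2: "mg"
First row length: 2

2


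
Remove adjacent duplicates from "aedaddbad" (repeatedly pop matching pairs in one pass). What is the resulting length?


Input: aedaddbad
Stack-based adjacent duplicate removal:
  Read 'a': push. Stack: a
  Read 'e': push. Stack: ae
  Read 'd': push. Stack: aed
  Read 'a': push. Stack: aeda
  Read 'd': push. Stack: aedad
  Read 'd': matches stack top 'd' => pop. Stack: aeda
  Read 'b': push. Stack: aedab
  Read 'a': push. Stack: aedaba
  Read 'd': push. Stack: aedabad
Final stack: "aedabad" (length 7)

7


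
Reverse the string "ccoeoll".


Input: ccoeoll
Reading characters right to left:
  Position 6: 'l'
  Position 5: 'l'
  Position 4: 'o'
  Position 3: 'e'
  Position 2: 'o'
  Position 1: 'c'
  Position 0: 'c'
Reversed: lloeocc

lloeocc


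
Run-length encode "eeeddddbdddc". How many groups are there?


Input: eeeddddbdddc
Scanning for consecutive runs:
  Group 1: 'e' x 3 (positions 0-2)
  Group 2: 'd' x 4 (positions 3-6)
  Group 3: 'b' x 1 (positions 7-7)
  Group 4: 'd' x 3 (positions 8-10)
  Group 5: 'c' x 1 (positions 11-11)
Total groups: 5

5


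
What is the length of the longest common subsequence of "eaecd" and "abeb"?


LCS of "eaecd" and "abeb"
DP table:
           a    b    e    b
      0    0    0    0    0
  e   0    0    0    1    1
  a   0    1    1    1    1
  e   0    1    1    2    2
  c   0    1    1    2    2
  d   0    1    1    2    2
LCS length = dp[5][4] = 2

2


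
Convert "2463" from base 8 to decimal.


Input: "2463" in base 8
Positional expansion:
  Digit '2' (value 2) x 8^3 = 1024
  Digit '4' (value 4) x 8^2 = 256
  Digit '6' (value 6) x 8^1 = 48
  Digit '3' (value 3) x 8^0 = 3
Sum = 1331

1331


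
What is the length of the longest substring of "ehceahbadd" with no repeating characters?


Input: "ehceahbadd"
Sliding window (track last position of each char):
  Position 0 ('e'): window [0,0] length 1 -- new best
  Position 1 ('h'): window [0,1] length 2 -- new best
  Position 2 ('c'): window [0,2] length 3 -- new best
  Position 3 ('e'): repeat (last at 0), move window start to 1
  Position 3 ('e'): window [1,3] length 3
  Position 4 ('a'): window [1,4] length 4 -- new best
  Position 5 ('h'): repeat (last at 1), move window start to 2
  Position 5 ('h'): window [2,5] length 4
  Position 6 ('b'): window [2,6] length 5 -- new best
  Position 7 ('a'): repeat (last at 4), move window start to 5
  Position 7 ('a'): window [5,7] length 3
  Position 8 ('d'): window [5,8] length 4
  Position 9 ('d'): repeat (last at 8), move window start to 9
  Position 9 ('d'): window [9,9] length 1
Longest substring with no repeats: "ceahb" with length 5

5


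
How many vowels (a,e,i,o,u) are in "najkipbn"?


Input: najkipbn
Checking each character:
  'n' at position 0: consonant
  'a' at position 1: vowel (running total: 1)
  'j' at position 2: consonant
  'k' at position 3: consonant
  'i' at position 4: vowel (running total: 2)
  'p' at position 5: consonant
  'b' at position 6: consonant
  'n' at position 7: consonant
Total vowels: 2

2


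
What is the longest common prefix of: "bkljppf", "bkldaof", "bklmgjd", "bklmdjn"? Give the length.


Words: bkljppf, bkldaof, bklmgjd, bklmdjn
  Position 0: all 'b' => match
  Position 1: all 'k' => match
  Position 2: all 'l' => match
  Position 3: ('j', 'd', 'm', 'm') => mismatch, stop
LCP = "bkl" (length 3)

3


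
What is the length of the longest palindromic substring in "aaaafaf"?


Input: "aaaafaf"
Checking substrings for palindromes:
  [0:4] "aaaa" (len 4) => palindrome
  [0:3] "aaa" (len 3) => palindrome
  [1:4] "aaa" (len 3) => palindrome
  [3:6] "afa" (len 3) => palindrome
  [4:7] "faf" (len 3) => palindrome
  [0:2] "aa" (len 2) => palindrome
Longest palindromic substring: "aaaa" with length 4

4


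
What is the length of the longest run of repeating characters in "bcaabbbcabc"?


Input: "bcaabbbcabc"
Scanning for longest run:
  Position 1 ('c'): new char, reset run to 1
  Position 2 ('a'): new char, reset run to 1
  Position 3 ('a'): continues run of 'a', length=2
  Position 4 ('b'): new char, reset run to 1
  Position 5 ('b'): continues run of 'b', length=2
  Position 6 ('b'): continues run of 'b', length=3
  Position 7 ('c'): new char, reset run to 1
  Position 8 ('a'): new char, reset run to 1
  Position 9 ('b'): new char, reset run to 1
  Position 10 ('c'): new char, reset run to 1
Longest run: 'b' with length 3

3


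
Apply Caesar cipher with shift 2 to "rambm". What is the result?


Caesar cipher: shift "rambm" by 2
  'r' (pos 17) + 2 = pos 19 = 't'
  'a' (pos 0) + 2 = pos 2 = 'c'
  'm' (pos 12) + 2 = pos 14 = 'o'
  'b' (pos 1) + 2 = pos 3 = 'd'
  'm' (pos 12) + 2 = pos 14 = 'o'
Result: tcodo

tcodo


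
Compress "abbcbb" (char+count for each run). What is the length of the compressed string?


Input: abbcbb
Runs:
  'a' x 1 => "a1"
  'b' x 2 => "b2"
  'c' x 1 => "c1"
  'b' x 2 => "b2"
Compressed: "a1b2c1b2"
Compressed length: 8

8


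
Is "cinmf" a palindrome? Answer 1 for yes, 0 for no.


Input: cinmf
Reversed: fmnic
  Compare pos 0 ('c') with pos 4 ('f'): MISMATCH
  Compare pos 1 ('i') with pos 3 ('m'): MISMATCH
Result: not a palindrome

0


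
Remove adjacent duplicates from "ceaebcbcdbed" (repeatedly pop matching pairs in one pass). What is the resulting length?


Input: ceaebcbcdbed
Stack-based adjacent duplicate removal:
  Read 'c': push. Stack: c
  Read 'e': push. Stack: ce
  Read 'a': push. Stack: cea
  Read 'e': push. Stack: ceae
  Read 'b': push. Stack: ceaeb
  Read 'c': push. Stack: ceaebc
  Read 'b': push. Stack: ceaebcb
  Read 'c': push. Stack: ceaebcbc
  Read 'd': push. Stack: ceaebcbcd
  Read 'b': push. Stack: ceaebcbcdb
  Read 'e': push. Stack: ceaebcbcdbe
  Read 'd': push. Stack: ceaebcbcdbed
Final stack: "ceaebcbcdbed" (length 12)

12


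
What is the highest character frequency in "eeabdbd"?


Input: eeabdbd
Character counts:
  'a': 1
  'b': 2
  'd': 2
  'e': 2
Maximum frequency: 2

2


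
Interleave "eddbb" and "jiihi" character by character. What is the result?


Interleaving "eddbb" and "jiihi":
  Position 0: 'e' from first, 'j' from second => "ej"
  Position 1: 'd' from first, 'i' from second => "di"
  Position 2: 'd' from first, 'i' from second => "di"
  Position 3: 'b' from first, 'h' from second => "bh"
  Position 4: 'b' from first, 'i' from second => "bi"
Result: ejdidibhbi

ejdidibhbi


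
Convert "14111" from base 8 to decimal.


Input: "14111" in base 8
Positional expansion:
  Digit '1' (value 1) x 8^4 = 4096
  Digit '4' (value 4) x 8^3 = 2048
  Digit '1' (value 1) x 8^2 = 64
  Digit '1' (value 1) x 8^1 = 8
  Digit '1' (value 1) x 8^0 = 1
Sum = 6217

6217


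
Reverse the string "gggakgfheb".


Input: gggakgfheb
Reading characters right to left:
  Position 9: 'b'
  Position 8: 'e'
  Position 7: 'h'
  Position 6: 'f'
  Position 5: 'g'
  Position 4: 'k'
  Position 3: 'a'
  Position 2: 'g'
  Position 1: 'g'
  Position 0: 'g'
Reversed: behfgkaggg

behfgkaggg


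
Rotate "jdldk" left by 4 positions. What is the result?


Input: "jdldk", rotate left by 4
First 4 characters: "jdld"
Remaining characters: "k"
Concatenate remaining + first: "k" + "jdld" = "kjdld"

kjdld


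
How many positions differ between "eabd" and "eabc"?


Comparing "eabd" and "eabc" position by position:
  Position 0: 'e' vs 'e' => same
  Position 1: 'a' vs 'a' => same
  Position 2: 'b' vs 'b' => same
  Position 3: 'd' vs 'c' => DIFFER
Positions that differ: 1

1


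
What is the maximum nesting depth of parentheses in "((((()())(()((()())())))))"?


Input: "((((()())(()((()())())))))"
Tracking depth:
  Position 0 '(': depth becomes 1
  Position 1 '(': depth becomes 2
  Position 2 '(': depth becomes 3
  Position 3 '(': depth becomes 4
  Position 4 '(': depth becomes 5
  Position 5 ')': depth becomes 4
  Position 6 '(': depth becomes 5
  Position 7 ')': depth becomes 4
  Position 8 ')': depth becomes 3
  Position 9 '(': depth becomes 4
  Position 10 '(': depth becomes 5
  Position 11 ')': depth becomes 4
  Position 12 '(': depth becomes 5
  Position 13 '(': depth becomes 6
  Position 14 '(': depth becomes 7
  Position 15 ')': depth becomes 6
  Position 16 '(': depth becomes 7
  Position 17 ')': depth becomes 6
  Position 18 ')': depth becomes 5
  Position 19 '(': depth becomes 6
  Position 20 ')': depth becomes 5
  Position 21 ')': depth becomes 4
  Position 22 ')': depth becomes 3
  Position 23 ')': depth becomes 2
  Position 24 ')': depth becomes 1
  Position 25 ')': depth becomes 0
Maximum depth reached: 7

7


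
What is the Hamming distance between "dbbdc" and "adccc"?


Comparing "dbbdc" and "adccc" position by position:
  Position 0: 'd' vs 'a' => differ
  Position 1: 'b' vs 'd' => differ
  Position 2: 'b' vs 'c' => differ
  Position 3: 'd' vs 'c' => differ
  Position 4: 'c' vs 'c' => same
Total differences (Hamming distance): 4

4


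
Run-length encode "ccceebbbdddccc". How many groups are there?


Input: ccceebbbdddccc
Scanning for consecutive runs:
  Group 1: 'c' x 3 (positions 0-2)
  Group 2: 'e' x 2 (positions 3-4)
  Group 3: 'b' x 3 (positions 5-7)
  Group 4: 'd' x 3 (positions 8-10)
  Group 5: 'c' x 3 (positions 11-13)
Total groups: 5

5


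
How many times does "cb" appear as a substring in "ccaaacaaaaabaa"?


Searching for "cb" in "ccaaacaaaaabaa"
Scanning each position:
  Position 0: "cc" => no
  Position 1: "ca" => no
  Position 2: "aa" => no
  Position 3: "aa" => no
  Position 4: "ac" => no
  Position 5: "ca" => no
  Position 6: "aa" => no
  Position 7: "aa" => no
  Position 8: "aa" => no
  Position 9: "aa" => no
  Position 10: "ab" => no
  Position 11: "ba" => no
  Position 12: "aa" => no
Total occurrences: 0

0


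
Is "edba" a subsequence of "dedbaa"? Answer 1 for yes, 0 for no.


Check if "edba" is a subsequence of "dedbaa"
Greedy scan:
  Position 0 ('d'): no match needed
  Position 1 ('e'): matches sub[0] = 'e'
  Position 2 ('d'): matches sub[1] = 'd'
  Position 3 ('b'): matches sub[2] = 'b'
  Position 4 ('a'): matches sub[3] = 'a'
  Position 5 ('a'): no match needed
All 4 characters matched => is a subsequence

1


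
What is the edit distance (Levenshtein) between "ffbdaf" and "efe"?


Computing edit distance: "ffbdaf" -> "efe"
DP table:
           e    f    e
      0    1    2    3
  f   1    1    1    2
  f   2    2    1    2
  b   3    3    2    2
  d   4    4    3    3
  a   5    5    4    4
  f   6    6    5    5
Edit distance = dp[6][3] = 5

5


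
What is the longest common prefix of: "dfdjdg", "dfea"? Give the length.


Words: dfdjdg, dfea
  Position 0: all 'd' => match
  Position 1: all 'f' => match
  Position 2: ('d', 'e') => mismatch, stop
LCP = "df" (length 2)

2


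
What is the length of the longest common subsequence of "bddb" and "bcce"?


LCS of "bddb" and "bcce"
DP table:
           b    c    c    e
      0    0    0    0    0
  b   0    1    1    1    1
  d   0    1    1    1    1
  d   0    1    1    1    1
  b   0    1    1    1    1
LCS length = dp[4][4] = 1

1


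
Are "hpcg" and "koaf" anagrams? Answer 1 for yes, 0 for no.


Strings: "hpcg", "koaf"
Sorted first:  cghp
Sorted second: afko
Differ at position 0: 'c' vs 'a' => not anagrams

0


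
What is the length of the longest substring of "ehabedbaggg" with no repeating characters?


Input: "ehabedbaggg"
Sliding window (track last position of each char):
  Position 0 ('e'): window [0,0] length 1 -- new best
  Position 1 ('h'): window [0,1] length 2 -- new best
  Position 2 ('a'): window [0,2] length 3 -- new best
  Position 3 ('b'): window [0,3] length 4 -- new best
  Position 4 ('e'): repeat (last at 0), move window start to 1
  Position 4 ('e'): window [1,4] length 4
  Position 5 ('d'): window [1,5] length 5 -- new best
  Position 6 ('b'): repeat (last at 3), move window start to 4
  Position 6 ('b'): window [4,6] length 3
  Position 7 ('a'): window [4,7] length 4
  Position 8 ('g'): window [4,8] length 5
  Position 9 ('g'): repeat (last at 8), move window start to 9
  Position 9 ('g'): window [9,9] length 1
  Position 10 ('g'): repeat (last at 9), move window start to 10
  Position 10 ('g'): window [10,10] length 1
Longest substring with no repeats: "habed" with length 5

5


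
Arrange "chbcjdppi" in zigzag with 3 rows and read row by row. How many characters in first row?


Zigzag "chbcjdppi" into 3 rows:
Placing characters:
  'c' => row 0
  'h' => row 1
  'b' => row 2
  'c' => row 1
  'j' => row 0
  'd' => row 1
  'p' => row 2
  'p' => row 1
  'i' => row 0
Rows:
  Row 0: "cji"
  Row 1: "hcdp"
  Row 2: "bp"
First row length: 3

3


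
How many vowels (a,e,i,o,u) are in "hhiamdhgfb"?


Input: hhiamdhgfb
Checking each character:
  'h' at position 0: consonant
  'h' at position 1: consonant
  'i' at position 2: vowel (running total: 1)
  'a' at position 3: vowel (running total: 2)
  'm' at position 4: consonant
  'd' at position 5: consonant
  'h' at position 6: consonant
  'g' at position 7: consonant
  'f' at position 8: consonant
  'b' at position 9: consonant
Total vowels: 2

2


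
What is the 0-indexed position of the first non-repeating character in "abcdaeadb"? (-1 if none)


Input: abcdaeadb
Character frequencies:
  'a': 3
  'b': 2
  'c': 1
  'd': 2
  'e': 1
Scanning left to right for freq == 1:
  Position 0 ('a'): freq=3, skip
  Position 1 ('b'): freq=2, skip
  Position 2 ('c'): unique! => answer = 2

2


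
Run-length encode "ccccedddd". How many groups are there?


Input: ccccedddd
Scanning for consecutive runs:
  Group 1: 'c' x 4 (positions 0-3)
  Group 2: 'e' x 1 (positions 4-4)
  Group 3: 'd' x 4 (positions 5-8)
Total groups: 3

3


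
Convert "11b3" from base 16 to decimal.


Input: "11b3" in base 16
Positional expansion:
  Digit '1' (value 1) x 16^3 = 4096
  Digit '1' (value 1) x 16^2 = 256
  Digit 'b' (value 11) x 16^1 = 176
  Digit '3' (value 3) x 16^0 = 3
Sum = 4531

4531


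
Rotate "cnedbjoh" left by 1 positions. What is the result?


Input: "cnedbjoh", rotate left by 1
First 1 characters: "c"
Remaining characters: "nedbjoh"
Concatenate remaining + first: "nedbjoh" + "c" = "nedbjohc"

nedbjohc


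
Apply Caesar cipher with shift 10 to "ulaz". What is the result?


Caesar cipher: shift "ulaz" by 10
  'u' (pos 20) + 10 = pos 4 = 'e'
  'l' (pos 11) + 10 = pos 21 = 'v'
  'a' (pos 0) + 10 = pos 10 = 'k'
  'z' (pos 25) + 10 = pos 9 = 'j'
Result: evkj

evkj


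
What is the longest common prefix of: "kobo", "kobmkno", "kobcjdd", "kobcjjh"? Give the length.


Words: kobo, kobmkno, kobcjdd, kobcjjh
  Position 0: all 'k' => match
  Position 1: all 'o' => match
  Position 2: all 'b' => match
  Position 3: ('o', 'm', 'c', 'c') => mismatch, stop
LCP = "kob" (length 3)

3


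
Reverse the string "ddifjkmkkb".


Input: ddifjkmkkb
Reading characters right to left:
  Position 9: 'b'
  Position 8: 'k'
  Position 7: 'k'
  Position 6: 'm'
  Position 5: 'k'
  Position 4: 'j'
  Position 3: 'f'
  Position 2: 'i'
  Position 1: 'd'
  Position 0: 'd'
Reversed: bkkmkjfidd

bkkmkjfidd


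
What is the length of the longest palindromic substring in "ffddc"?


Input: "ffddc"
Checking substrings for palindromes:
  [0:2] "ff" (len 2) => palindrome
  [2:4] "dd" (len 2) => palindrome
Longest palindromic substring: "ff" with length 2

2


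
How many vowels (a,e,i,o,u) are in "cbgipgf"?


Input: cbgipgf
Checking each character:
  'c' at position 0: consonant
  'b' at position 1: consonant
  'g' at position 2: consonant
  'i' at position 3: vowel (running total: 1)
  'p' at position 4: consonant
  'g' at position 5: consonant
  'f' at position 6: consonant
Total vowels: 1

1


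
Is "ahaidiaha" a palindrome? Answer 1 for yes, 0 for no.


Input: ahaidiaha
Reversed: ahaidiaha
  Compare pos 0 ('a') with pos 8 ('a'): match
  Compare pos 1 ('h') with pos 7 ('h'): match
  Compare pos 2 ('a') with pos 6 ('a'): match
  Compare pos 3 ('i') with pos 5 ('i'): match
Result: palindrome

1


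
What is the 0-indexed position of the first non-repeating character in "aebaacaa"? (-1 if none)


Input: aebaacaa
Character frequencies:
  'a': 5
  'b': 1
  'c': 1
  'e': 1
Scanning left to right for freq == 1:
  Position 0 ('a'): freq=5, skip
  Position 1 ('e'): unique! => answer = 1

1


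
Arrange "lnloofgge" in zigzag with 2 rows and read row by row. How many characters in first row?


Zigzag "lnloofgge" into 2 rows:
Placing characters:
  'l' => row 0
  'n' => row 1
  'l' => row 0
  'o' => row 1
  'o' => row 0
  'f' => row 1
  'g' => row 0
  'g' => row 1
  'e' => row 0
Rows:
  Row 0: "lloge"
  Row 1: "nofg"
First row length: 5

5


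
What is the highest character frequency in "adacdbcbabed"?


Input: adacdbcbabed
Character counts:
  'a': 3
  'b': 3
  'c': 2
  'd': 3
  'e': 1
Maximum frequency: 3

3


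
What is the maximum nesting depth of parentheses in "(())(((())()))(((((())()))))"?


Input: "(())(((())()))(((((())()))))"
Tracking depth:
  Position 0 '(': depth becomes 1
  Position 1 '(': depth becomes 2
  Position 2 ')': depth becomes 1
  Position 3 ')': depth becomes 0
  Position 4 '(': depth becomes 1
  Position 5 '(': depth becomes 2
  Position 6 '(': depth becomes 3
  Position 7 '(': depth becomes 4
  Position 8 ')': depth becomes 3
  Position 9 ')': depth becomes 2
  Position 10 '(': depth becomes 3
  Position 11 ')': depth becomes 2
  Position 12 ')': depth becomes 1
  Position 13 ')': depth becomes 0
  Position 14 '(': depth becomes 1
  Position 15 '(': depth becomes 2
  Position 16 '(': depth becomes 3
  Position 17 '(': depth becomes 4
  Position 18 '(': depth becomes 5
  Position 19 '(': depth becomes 6
  Position 20 ')': depth becomes 5
  Position 21 ')': depth becomes 4
  Position 22 '(': depth becomes 5
  Position 23 ')': depth becomes 4
  Position 24 ')': depth becomes 3
  Position 25 ')': depth becomes 2
  Position 26 ')': depth becomes 1
  Position 27 ')': depth becomes 0
Maximum depth reached: 6

6


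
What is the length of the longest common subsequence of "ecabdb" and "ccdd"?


LCS of "ecabdb" and "ccdd"
DP table:
           c    c    d    d
      0    0    0    0    0
  e   0    0    0    0    0
  c   0    1    1    1    1
  a   0    1    1    1    1
  b   0    1    1    1    1
  d   0    1    1    2    2
  b   0    1    1    2    2
LCS length = dp[6][4] = 2

2


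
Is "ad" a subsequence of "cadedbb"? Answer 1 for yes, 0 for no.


Check if "ad" is a subsequence of "cadedbb"
Greedy scan:
  Position 0 ('c'): no match needed
  Position 1 ('a'): matches sub[0] = 'a'
  Position 2 ('d'): matches sub[1] = 'd'
  Position 3 ('e'): no match needed
  Position 4 ('d'): no match needed
  Position 5 ('b'): no match needed
  Position 6 ('b'): no match needed
All 2 characters matched => is a subsequence

1


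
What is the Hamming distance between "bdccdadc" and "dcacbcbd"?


Comparing "bdccdadc" and "dcacbcbd" position by position:
  Position 0: 'b' vs 'd' => differ
  Position 1: 'd' vs 'c' => differ
  Position 2: 'c' vs 'a' => differ
  Position 3: 'c' vs 'c' => same
  Position 4: 'd' vs 'b' => differ
  Position 5: 'a' vs 'c' => differ
  Position 6: 'd' vs 'b' => differ
  Position 7: 'c' vs 'd' => differ
Total differences (Hamming distance): 7

7


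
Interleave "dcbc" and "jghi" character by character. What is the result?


Interleaving "dcbc" and "jghi":
  Position 0: 'd' from first, 'j' from second => "dj"
  Position 1: 'c' from first, 'g' from second => "cg"
  Position 2: 'b' from first, 'h' from second => "bh"
  Position 3: 'c' from first, 'i' from second => "ci"
Result: djcgbhci

djcgbhci


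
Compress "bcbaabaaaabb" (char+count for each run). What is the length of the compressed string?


Input: bcbaabaaaabb
Runs:
  'b' x 1 => "b1"
  'c' x 1 => "c1"
  'b' x 1 => "b1"
  'a' x 2 => "a2"
  'b' x 1 => "b1"
  'a' x 4 => "a4"
  'b' x 2 => "b2"
Compressed: "b1c1b1a2b1a4b2"
Compressed length: 14

14


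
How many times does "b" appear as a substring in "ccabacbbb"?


Searching for "b" in "ccabacbbb"
Scanning each position:
  Position 0: "c" => no
  Position 1: "c" => no
  Position 2: "a" => no
  Position 3: "b" => MATCH
  Position 4: "a" => no
  Position 5: "c" => no
  Position 6: "b" => MATCH
  Position 7: "b" => MATCH
  Position 8: "b" => MATCH
Total occurrences: 4

4


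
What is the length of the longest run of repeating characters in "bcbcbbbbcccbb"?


Input: "bcbcbbbbcccbb"
Scanning for longest run:
  Position 1 ('c'): new char, reset run to 1
  Position 2 ('b'): new char, reset run to 1
  Position 3 ('c'): new char, reset run to 1
  Position 4 ('b'): new char, reset run to 1
  Position 5 ('b'): continues run of 'b', length=2
  Position 6 ('b'): continues run of 'b', length=3
  Position 7 ('b'): continues run of 'b', length=4
  Position 8 ('c'): new char, reset run to 1
  Position 9 ('c'): continues run of 'c', length=2
  Position 10 ('c'): continues run of 'c', length=3
  Position 11 ('b'): new char, reset run to 1
  Position 12 ('b'): continues run of 'b', length=2
Longest run: 'b' with length 4

4


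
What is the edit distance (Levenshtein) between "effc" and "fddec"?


Computing edit distance: "effc" -> "fddec"
DP table:
           f    d    d    e    c
      0    1    2    3    4    5
  e   1    1    2    3    3    4
  f   2    1    2    3    4    4
  f   3    2    2    3    4    5
  c   4    3    3    3    4    4
Edit distance = dp[4][5] = 4

4


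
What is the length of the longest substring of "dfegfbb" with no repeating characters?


Input: "dfegfbb"
Sliding window (track last position of each char):
  Position 0 ('d'): window [0,0] length 1 -- new best
  Position 1 ('f'): window [0,1] length 2 -- new best
  Position 2 ('e'): window [0,2] length 3 -- new best
  Position 3 ('g'): window [0,3] length 4 -- new best
  Position 4 ('f'): repeat (last at 1), move window start to 2
  Position 4 ('f'): window [2,4] length 3
  Position 5 ('b'): window [2,5] length 4
  Position 6 ('b'): repeat (last at 5), move window start to 6
  Position 6 ('b'): window [6,6] length 1
Longest substring with no repeats: "dfeg" with length 4

4


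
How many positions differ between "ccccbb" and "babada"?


Comparing "ccccbb" and "babada" position by position:
  Position 0: 'c' vs 'b' => DIFFER
  Position 1: 'c' vs 'a' => DIFFER
  Position 2: 'c' vs 'b' => DIFFER
  Position 3: 'c' vs 'a' => DIFFER
  Position 4: 'b' vs 'd' => DIFFER
  Position 5: 'b' vs 'a' => DIFFER
Positions that differ: 6

6


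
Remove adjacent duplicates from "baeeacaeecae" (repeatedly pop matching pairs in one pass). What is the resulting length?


Input: baeeacaeecae
Stack-based adjacent duplicate removal:
  Read 'b': push. Stack: b
  Read 'a': push. Stack: ba
  Read 'e': push. Stack: bae
  Read 'e': matches stack top 'e' => pop. Stack: ba
  Read 'a': matches stack top 'a' => pop. Stack: b
  Read 'c': push. Stack: bc
  Read 'a': push. Stack: bca
  Read 'e': push. Stack: bcae
  Read 'e': matches stack top 'e' => pop. Stack: bca
  Read 'c': push. Stack: bcac
  Read 'a': push. Stack: bcaca
  Read 'e': push. Stack: bcacae
Final stack: "bcacae" (length 6)

6


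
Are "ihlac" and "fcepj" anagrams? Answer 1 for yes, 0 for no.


Strings: "ihlac", "fcepj"
Sorted first:  achil
Sorted second: cefjp
Differ at position 0: 'a' vs 'c' => not anagrams

0


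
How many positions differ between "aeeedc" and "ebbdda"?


Comparing "aeeedc" and "ebbdda" position by position:
  Position 0: 'a' vs 'e' => DIFFER
  Position 1: 'e' vs 'b' => DIFFER
  Position 2: 'e' vs 'b' => DIFFER
  Position 3: 'e' vs 'd' => DIFFER
  Position 4: 'd' vs 'd' => same
  Position 5: 'c' vs 'a' => DIFFER
Positions that differ: 5

5


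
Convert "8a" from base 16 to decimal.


Input: "8a" in base 16
Positional expansion:
  Digit '8' (value 8) x 16^1 = 128
  Digit 'a' (value 10) x 16^0 = 10
Sum = 138

138


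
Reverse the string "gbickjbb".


Input: gbickjbb
Reading characters right to left:
  Position 7: 'b'
  Position 6: 'b'
  Position 5: 'j'
  Position 4: 'k'
  Position 3: 'c'
  Position 2: 'i'
  Position 1: 'b'
  Position 0: 'g'
Reversed: bbjkcibg

bbjkcibg


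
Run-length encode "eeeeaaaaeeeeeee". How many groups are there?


Input: eeeeaaaaeeeeeee
Scanning for consecutive runs:
  Group 1: 'e' x 4 (positions 0-3)
  Group 2: 'a' x 4 (positions 4-7)
  Group 3: 'e' x 7 (positions 8-14)
Total groups: 3

3


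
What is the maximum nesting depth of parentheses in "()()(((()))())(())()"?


Input: "()()(((()))())(())()"
Tracking depth:
  Position 0 '(': depth becomes 1
  Position 1 ')': depth becomes 0
  Position 2 '(': depth becomes 1
  Position 3 ')': depth becomes 0
  Position 4 '(': depth becomes 1
  Position 5 '(': depth becomes 2
  Position 6 '(': depth becomes 3
  Position 7 '(': depth becomes 4
  Position 8 ')': depth becomes 3
  Position 9 ')': depth becomes 2
  Position 10 ')': depth becomes 1
  Position 11 '(': depth becomes 2
  Position 12 ')': depth becomes 1
  Position 13 ')': depth becomes 0
  Position 14 '(': depth becomes 1
  Position 15 '(': depth becomes 2
  Position 16 ')': depth becomes 1
  Position 17 ')': depth becomes 0
  Position 18 '(': depth becomes 1
  Position 19 ')': depth becomes 0
Maximum depth reached: 4

4


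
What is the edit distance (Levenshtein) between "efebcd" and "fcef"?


Computing edit distance: "efebcd" -> "fcef"
DP table:
           f    c    e    f
      0    1    2    3    4
  e   1    1    2    2    3
  f   2    1    2    3    2
  e   3    2    2    2    3
  b   4    3    3    3    3
  c   5    4    3    4    4
  d   6    5    4    4    5
Edit distance = dp[6][4] = 5

5


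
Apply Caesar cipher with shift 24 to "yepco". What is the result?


Caesar cipher: shift "yepco" by 24
  'y' (pos 24) + 24 = pos 22 = 'w'
  'e' (pos 4) + 24 = pos 2 = 'c'
  'p' (pos 15) + 24 = pos 13 = 'n'
  'c' (pos 2) + 24 = pos 0 = 'a'
  'o' (pos 14) + 24 = pos 12 = 'm'
Result: wcnam

wcnam


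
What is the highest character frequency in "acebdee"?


Input: acebdee
Character counts:
  'a': 1
  'b': 1
  'c': 1
  'd': 1
  'e': 3
Maximum frequency: 3

3


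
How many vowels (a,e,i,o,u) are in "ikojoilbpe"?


Input: ikojoilbpe
Checking each character:
  'i' at position 0: vowel (running total: 1)
  'k' at position 1: consonant
  'o' at position 2: vowel (running total: 2)
  'j' at position 3: consonant
  'o' at position 4: vowel (running total: 3)
  'i' at position 5: vowel (running total: 4)
  'l' at position 6: consonant
  'b' at position 7: consonant
  'p' at position 8: consonant
  'e' at position 9: vowel (running total: 5)
Total vowels: 5

5


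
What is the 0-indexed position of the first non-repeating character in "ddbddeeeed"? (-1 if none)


Input: ddbddeeeed
Character frequencies:
  'b': 1
  'd': 5
  'e': 4
Scanning left to right for freq == 1:
  Position 0 ('d'): freq=5, skip
  Position 1 ('d'): freq=5, skip
  Position 2 ('b'): unique! => answer = 2

2


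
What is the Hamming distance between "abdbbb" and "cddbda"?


Comparing "abdbbb" and "cddbda" position by position:
  Position 0: 'a' vs 'c' => differ
  Position 1: 'b' vs 'd' => differ
  Position 2: 'd' vs 'd' => same
  Position 3: 'b' vs 'b' => same
  Position 4: 'b' vs 'd' => differ
  Position 5: 'b' vs 'a' => differ
Total differences (Hamming distance): 4

4


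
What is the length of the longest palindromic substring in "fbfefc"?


Input: "fbfefc"
Checking substrings for palindromes:
  [0:3] "fbf" (len 3) => palindrome
  [2:5] "fef" (len 3) => palindrome
Longest palindromic substring: "fbf" with length 3

3


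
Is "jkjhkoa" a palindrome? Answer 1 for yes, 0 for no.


Input: jkjhkoa
Reversed: aokhjkj
  Compare pos 0 ('j') with pos 6 ('a'): MISMATCH
  Compare pos 1 ('k') with pos 5 ('o'): MISMATCH
  Compare pos 2 ('j') with pos 4 ('k'): MISMATCH
Result: not a palindrome

0


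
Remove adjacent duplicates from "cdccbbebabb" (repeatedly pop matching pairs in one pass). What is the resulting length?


Input: cdccbbebabb
Stack-based adjacent duplicate removal:
  Read 'c': push. Stack: c
  Read 'd': push. Stack: cd
  Read 'c': push. Stack: cdc
  Read 'c': matches stack top 'c' => pop. Stack: cd
  Read 'b': push. Stack: cdb
  Read 'b': matches stack top 'b' => pop. Stack: cd
  Read 'e': push. Stack: cde
  Read 'b': push. Stack: cdeb
  Read 'a': push. Stack: cdeba
  Read 'b': push. Stack: cdebab
  Read 'b': matches stack top 'b' => pop. Stack: cdeba
Final stack: "cdeba" (length 5)

5
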